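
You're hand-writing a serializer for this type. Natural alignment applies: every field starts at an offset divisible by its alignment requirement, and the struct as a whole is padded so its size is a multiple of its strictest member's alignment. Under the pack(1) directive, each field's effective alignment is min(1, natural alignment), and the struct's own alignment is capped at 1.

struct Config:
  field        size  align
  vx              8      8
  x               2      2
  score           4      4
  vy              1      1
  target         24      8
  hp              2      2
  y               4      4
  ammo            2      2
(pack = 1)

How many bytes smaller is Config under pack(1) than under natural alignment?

natural layout:
  vx at 0 (size 8, align 8) → ends 8
  x at 8 (size 2, align 2) → ends 10
  pad 2 to align 4 for score
  score at 12 (size 4, align 4) → ends 16
  vy at 16 (size 1, align 1) → ends 17
  pad 7 to align 8 for target
  target at 24 (size 24, align 8) → ends 48
  hp at 48 (size 2, align 2) → ends 50
  pad 2 to align 4 for y
  y at 52 (size 4, align 4) → ends 56
  ammo at 56 (size 2, align 2) → ends 58
  tail pad 6 to reach multiple of 8
  total 64 bytes, alignment 8
packed(1) layout:
  vx at 0 (size 8, align 1) → ends 8
  x at 8 (size 2, align 1) → ends 10
  score at 10 (size 4, align 1) → ends 14
  vy at 14 (size 1, align 1) → ends 15
  target at 15 (size 24, align 1) → ends 39
  hp at 39 (size 2, align 1) → ends 41
  y at 41 (size 4, align 1) → ends 45
  ammo at 45 (size 2, align 1) → ends 47
  total 47 bytes, alignment 1
64 − 47 = 17

17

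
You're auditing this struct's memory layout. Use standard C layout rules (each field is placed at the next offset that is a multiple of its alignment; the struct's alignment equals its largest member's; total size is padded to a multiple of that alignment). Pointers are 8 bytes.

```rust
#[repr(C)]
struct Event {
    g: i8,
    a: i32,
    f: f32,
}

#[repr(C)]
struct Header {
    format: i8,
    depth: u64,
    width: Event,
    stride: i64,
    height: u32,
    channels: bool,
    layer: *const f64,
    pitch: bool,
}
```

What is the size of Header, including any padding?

Event: 0..1  g  (1B, 1-aligned); 1..4  -- padding (3B); 4..8  a  (4B, 4-aligned); 8..12  f  (4B, 4-aligned); sizeof = 12, alignof = 4
0..1  format  (1B, 1-aligned)
1..8  -- padding (7B)
8..16  depth  (8B, 8-aligned)
16..28  width  (12B, 4-aligned)
28..32  -- padding (4B)
32..40  stride  (8B, 8-aligned)
40..44  height  (4B, 4-aligned)
44..45  channels  (1B, 1-aligned)
45..48  -- padding (3B)
48..56  layer  (8B, 8-aligned)
56..57  pitch  (1B, 1-aligned)
57..64  -- tail padding (7B)
sizeof = 64, alignof = 8

64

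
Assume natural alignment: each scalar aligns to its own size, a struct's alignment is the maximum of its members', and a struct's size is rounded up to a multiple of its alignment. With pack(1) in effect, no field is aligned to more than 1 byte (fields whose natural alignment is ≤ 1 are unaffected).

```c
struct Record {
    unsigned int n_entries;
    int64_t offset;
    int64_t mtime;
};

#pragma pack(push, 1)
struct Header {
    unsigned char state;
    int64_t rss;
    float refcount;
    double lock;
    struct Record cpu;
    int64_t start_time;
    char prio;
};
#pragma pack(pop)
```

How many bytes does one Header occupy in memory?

Record: n_entries at 0 (size 4, align 4) → ends 4; pad 4 to align 8 for offset; offset at 8 (size 8, align 8) → ends 16; mtime at 16 (size 8, align 8) → ends 24; total 24 bytes, alignment 8
state at 0 (size 1, align 1) → ends 1
rss at 1 (size 8, align 1) → ends 9
refcount at 9 (size 4, align 1) → ends 13
lock at 13 (size 8, align 1) → ends 21
cpu at 21 (size 24, align 1) → ends 45
start_time at 45 (size 8, align 1) → ends 53
prio at 53 (size 1, align 1) → ends 54
total 54 bytes, alignment 1

54 bytes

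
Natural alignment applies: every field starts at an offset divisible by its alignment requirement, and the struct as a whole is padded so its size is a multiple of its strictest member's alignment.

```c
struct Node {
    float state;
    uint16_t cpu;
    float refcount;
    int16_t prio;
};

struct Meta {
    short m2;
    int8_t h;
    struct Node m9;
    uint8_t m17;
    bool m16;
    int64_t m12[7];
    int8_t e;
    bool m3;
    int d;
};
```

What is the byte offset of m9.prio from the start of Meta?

Node: @0: state [4B, align 4] → 4; @4: cpu [2B, align 2] → 6; +2 pad (align 4); @8: refcount [4B, align 4] → 12; @12: prio [2B, align 2] → 14; +2 tail pad (align 4); size 16, align 4
@0: m2 [2B, align 2] → 2
@2: h [1B, align 1] → 3
+1 pad (align 4)
@4: m9 [16B, align 4] → 20
within Node: prio at 12
4 + 12 = 16

16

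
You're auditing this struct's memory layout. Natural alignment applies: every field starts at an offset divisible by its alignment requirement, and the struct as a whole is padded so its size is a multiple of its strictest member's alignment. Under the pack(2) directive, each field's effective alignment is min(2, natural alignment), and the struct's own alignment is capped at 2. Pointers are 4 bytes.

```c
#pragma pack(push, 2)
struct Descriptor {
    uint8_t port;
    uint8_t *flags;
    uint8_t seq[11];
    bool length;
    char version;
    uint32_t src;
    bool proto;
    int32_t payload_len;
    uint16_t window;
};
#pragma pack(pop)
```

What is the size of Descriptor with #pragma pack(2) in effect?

port at 0 (size 1, align 1) → ends 1
pad 1 to align 2 for flags
flags at 2 (size 4, align 2) → ends 6
seq at 6 (size 11, align 1) → ends 17
length at 17 (size 1, align 1) → ends 18
version at 18 (size 1, align 1) → ends 19
pad 1 to align 2 for src
src at 20 (size 4, align 2) → ends 24
proto at 24 (size 1, align 1) → ends 25
pad 1 to align 2 for payload_len
payload_len at 26 (size 4, align 2) → ends 30
window at 30 (size 2, align 2) → ends 32
total 32 bytes, alignment 2

32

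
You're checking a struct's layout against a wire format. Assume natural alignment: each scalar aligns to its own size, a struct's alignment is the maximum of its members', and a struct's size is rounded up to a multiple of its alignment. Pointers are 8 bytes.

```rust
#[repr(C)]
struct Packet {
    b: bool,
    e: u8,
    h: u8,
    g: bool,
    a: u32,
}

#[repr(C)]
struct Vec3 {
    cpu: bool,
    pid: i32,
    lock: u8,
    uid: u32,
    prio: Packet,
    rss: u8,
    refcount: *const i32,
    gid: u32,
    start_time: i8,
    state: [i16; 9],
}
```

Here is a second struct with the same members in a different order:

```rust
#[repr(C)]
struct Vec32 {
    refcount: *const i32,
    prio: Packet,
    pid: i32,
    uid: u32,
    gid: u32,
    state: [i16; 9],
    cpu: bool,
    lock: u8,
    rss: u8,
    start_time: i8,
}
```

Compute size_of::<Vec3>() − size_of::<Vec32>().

Packet: @0: b [1B, align 1] → 1; @1: e [1B, align 1] → 2; @2: h [1B, align 1] → 3; @3: g [1B, align 1] → 4; @4: a [4B, align 4] → 8; size 8, align 4
@0: cpu [1B, align 1] → 1
+3 pad (align 4)
@4: pid [4B, align 4] → 8
@8: lock [1B, align 1] → 9
+3 pad (align 4)
@12: uid [4B, align 4] → 16
@16: prio [8B, align 4] → 24
@24: rss [1B, align 1] → 25
+7 pad (align 8)
@32: refcount [8B, align 8] → 40
@40: gid [4B, align 4] → 44
@44: start_time [1B, align 1] → 45
+1 pad (align 2)
@46: state [18B, align 2] → 64
size 64, align 8
— Vec32 —
@0: refcount [8B, align 8] → 8
@8: prio [8B, align 4] → 16
@16: pid [4B, align 4] → 20
@20: uid [4B, align 4] → 24
@24: gid [4B, align 4] → 28
@28: state [18B, align 2] → 46
@46: cpu [1B, align 1] → 47
@47: lock [1B, align 1] → 48
@48: rss [1B, align 1] → 49
@49: start_time [1B, align 1] → 50
+6 tail pad (align 8)
size 56, align 8
64 − 56 = 8

8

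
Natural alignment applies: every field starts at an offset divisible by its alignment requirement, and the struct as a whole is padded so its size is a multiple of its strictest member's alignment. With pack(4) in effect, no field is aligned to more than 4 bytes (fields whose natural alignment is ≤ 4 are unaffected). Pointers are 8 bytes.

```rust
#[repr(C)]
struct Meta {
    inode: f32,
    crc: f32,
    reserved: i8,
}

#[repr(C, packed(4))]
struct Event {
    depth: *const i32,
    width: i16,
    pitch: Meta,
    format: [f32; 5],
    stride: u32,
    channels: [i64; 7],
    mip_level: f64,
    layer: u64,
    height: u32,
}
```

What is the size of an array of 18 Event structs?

2232

Meta: 0..4  inode  (4B, 4-aligned); 4..8  crc  (4B, 4-aligned); 8..9  reserved  (1B, 1-aligned); 9..12  -- tail padding (3B); sizeof = 12, alignof = 4
0..8  depth  (8B, 4-aligned)
8..10  width  (2B, 2-aligned)
10..12  -- padding (2B)
12..24  pitch  (12B, 4-aligned)
24..44  format  (20B, 4-aligned)
44..48  stride  (4B, 4-aligned)
48..104  channels  (56B, 4-aligned)
104..112  mip_level  (8B, 4-aligned)
112..120  layer  (8B, 4-aligned)
120..124  height  (4B, 4-aligned)
sizeof = 124, alignof = 4
array of 18: 18 × 124 = 2232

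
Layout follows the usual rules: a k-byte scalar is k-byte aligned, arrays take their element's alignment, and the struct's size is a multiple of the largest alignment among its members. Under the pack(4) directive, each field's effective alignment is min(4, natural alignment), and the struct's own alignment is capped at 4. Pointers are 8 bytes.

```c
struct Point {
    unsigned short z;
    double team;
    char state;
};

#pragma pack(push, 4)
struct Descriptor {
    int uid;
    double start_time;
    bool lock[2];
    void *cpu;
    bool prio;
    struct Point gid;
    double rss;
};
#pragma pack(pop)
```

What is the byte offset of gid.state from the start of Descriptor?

44

Point: 0..2  z  (2B, 2-aligned); 2..8  -- padding (6B); 8..16  team  (8B, 8-aligned); 16..17  state  (1B, 1-aligned); 17..24  -- tail padding (7B); sizeof = 24, alignof = 8
0..4  uid  (4B, 4-aligned)
4..12  start_time  (8B, 4-aligned)
12..14  lock  (2B, 1-aligned)
14..16  -- padding (2B)
16..24  cpu  (8B, 4-aligned)
24..25  prio  (1B, 1-aligned)
25..28  -- padding (3B)
28..52  gid  (24B, 4-aligned)
within Point: state at 16
28 + 16 = 44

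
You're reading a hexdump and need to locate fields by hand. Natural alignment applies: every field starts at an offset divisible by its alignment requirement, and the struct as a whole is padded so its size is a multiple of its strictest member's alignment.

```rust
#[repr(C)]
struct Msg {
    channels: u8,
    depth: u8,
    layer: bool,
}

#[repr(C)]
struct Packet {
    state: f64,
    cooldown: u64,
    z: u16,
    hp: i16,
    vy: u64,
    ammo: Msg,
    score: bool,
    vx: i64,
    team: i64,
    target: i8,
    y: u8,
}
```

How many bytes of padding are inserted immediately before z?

Msg: 0..1  channels  (1B, 1-aligned); 1..2  depth  (1B, 1-aligned); 2..3  layer  (1B, 1-aligned); sizeof = 3, alignof = 1
0..8  state  (8B, 8-aligned)
8..16  cooldown  (8B, 8-aligned)
16..18  z  (2B, 2-aligned)

0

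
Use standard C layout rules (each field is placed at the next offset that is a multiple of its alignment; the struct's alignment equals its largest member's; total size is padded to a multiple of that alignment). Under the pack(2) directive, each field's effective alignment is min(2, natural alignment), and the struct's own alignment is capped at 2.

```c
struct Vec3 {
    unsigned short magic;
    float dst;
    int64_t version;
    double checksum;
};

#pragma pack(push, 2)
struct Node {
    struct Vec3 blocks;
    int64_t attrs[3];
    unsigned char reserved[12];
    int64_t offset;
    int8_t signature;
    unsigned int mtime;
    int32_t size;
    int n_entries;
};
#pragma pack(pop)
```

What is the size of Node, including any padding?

82

Vec3: @0: magic [2B, align 2] → 2; +2 pad (align 4); @4: dst [4B, align 4] → 8; @8: version [8B, align 8] → 16; @16: checksum [8B, align 8] → 24; size 24, align 8
@0: blocks [24B, align 2] → 24
@24: attrs [24B, align 2] → 48
@48: reserved [12B, align 1] → 60
@60: offset [8B, align 2] → 68
@68: signature [1B, align 1] → 69
+1 pad (align 2)
@70: mtime [4B, align 2] → 74
@74: size [4B, align 2] → 78
@78: n_entries [4B, align 2] → 82
size 82, align 2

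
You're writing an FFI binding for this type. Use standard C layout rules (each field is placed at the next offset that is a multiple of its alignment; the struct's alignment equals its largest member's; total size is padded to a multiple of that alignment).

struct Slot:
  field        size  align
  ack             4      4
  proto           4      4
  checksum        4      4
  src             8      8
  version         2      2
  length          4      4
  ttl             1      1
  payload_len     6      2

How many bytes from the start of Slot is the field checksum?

8

@0: ack [4B, align 4] → 4
@4: proto [4B, align 4] → 8
@8: checksum [4B, align 4] → 12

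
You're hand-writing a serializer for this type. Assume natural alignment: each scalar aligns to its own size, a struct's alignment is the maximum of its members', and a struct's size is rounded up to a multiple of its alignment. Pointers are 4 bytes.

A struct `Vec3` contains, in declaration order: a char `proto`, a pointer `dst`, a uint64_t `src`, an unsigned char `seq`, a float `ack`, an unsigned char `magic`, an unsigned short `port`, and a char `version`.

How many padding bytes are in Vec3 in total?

@0: proto [1B, align 1] → 1
+3 pad (align 4)
@4: dst [4B, align 4] → 8
@8: src [8B, align 8] → 16
@16: seq [1B, align 1] → 17
+3 pad (align 4)
@20: ack [4B, align 4] → 24
@24: magic [1B, align 1] → 25
+1 pad (align 2)
@26: port [2B, align 2] → 28
@28: version [1B, align 1] → 29
+3 tail pad (align 8)
size 32, align 8
data bytes 22, size 32 → padding 10

10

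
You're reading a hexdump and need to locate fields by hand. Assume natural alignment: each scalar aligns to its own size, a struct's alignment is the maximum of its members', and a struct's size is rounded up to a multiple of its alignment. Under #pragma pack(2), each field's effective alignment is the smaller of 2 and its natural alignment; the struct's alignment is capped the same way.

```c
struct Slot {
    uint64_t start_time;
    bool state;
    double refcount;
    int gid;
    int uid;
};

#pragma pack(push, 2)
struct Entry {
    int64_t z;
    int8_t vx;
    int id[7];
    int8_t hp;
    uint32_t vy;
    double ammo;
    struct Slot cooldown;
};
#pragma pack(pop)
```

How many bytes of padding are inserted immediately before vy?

Slot: @0: start_time [8B, align 8] → 8; @8: state [1B, align 1] → 9; +7 pad (align 8); @16: refcount [8B, align 8] → 24; @24: gid [4B, align 4] → 28; @28: uid [4B, align 4] → 32; size 32, align 8
@0: z [8B, align 2] → 8
@8: vx [1B, align 1] → 9
+1 pad (align 2)
@10: id [28B, align 2] → 38
@38: hp [1B, align 1] → 39
+1 pad (align 2)
@40: vy [4B, align 2] → 44

1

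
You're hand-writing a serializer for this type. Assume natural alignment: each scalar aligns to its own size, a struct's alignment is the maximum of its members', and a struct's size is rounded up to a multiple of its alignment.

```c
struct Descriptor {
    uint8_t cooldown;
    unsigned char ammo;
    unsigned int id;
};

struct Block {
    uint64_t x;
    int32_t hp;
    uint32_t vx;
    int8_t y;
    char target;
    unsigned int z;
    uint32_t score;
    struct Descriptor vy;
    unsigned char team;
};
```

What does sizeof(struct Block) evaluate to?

Descriptor: cooldown at 0 (size 1, align 1) → ends 1; ammo at 1 (size 1, align 1) → ends 2; pad 2 to align 4 for id; id at 4 (size 4, align 4) → ends 8; total 8 bytes, alignment 4
x at 0 (size 8, align 8) → ends 8
hp at 8 (size 4, align 4) → ends 12
vx at 12 (size 4, align 4) → ends 16
y at 16 (size 1, align 1) → ends 17
target at 17 (size 1, align 1) → ends 18
pad 2 to align 4 for z
z at 20 (size 4, align 4) → ends 24
score at 24 (size 4, align 4) → ends 28
vy at 28 (size 8, align 4) → ends 36
team at 36 (size 1, align 1) → ends 37
tail pad 3 to reach multiple of 8
total 40 bytes, alignment 8

40 bytes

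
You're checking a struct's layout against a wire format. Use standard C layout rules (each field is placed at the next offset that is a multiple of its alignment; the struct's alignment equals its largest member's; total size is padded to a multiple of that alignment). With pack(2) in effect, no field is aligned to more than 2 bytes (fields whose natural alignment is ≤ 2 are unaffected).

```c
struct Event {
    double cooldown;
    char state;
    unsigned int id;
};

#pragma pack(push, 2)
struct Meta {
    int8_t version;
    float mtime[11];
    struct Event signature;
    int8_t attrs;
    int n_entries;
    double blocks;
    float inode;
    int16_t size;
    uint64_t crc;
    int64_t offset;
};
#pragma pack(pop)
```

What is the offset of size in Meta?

Event: cooldown at 0 (size 8, align 8) → ends 8; state at 8 (size 1, align 1) → ends 9; pad 3 to align 4 for id; id at 12 (size 4, align 4) → ends 16; total 16 bytes, alignment 8
version at 0 (size 1, align 1) → ends 1
pad 1 to align 2 for mtime
mtime at 2 (size 44, align 2) → ends 46
signature at 46 (size 16, align 2) → ends 62
attrs at 62 (size 1, align 1) → ends 63
pad 1 to align 2 for n_entries
n_entries at 64 (size 4, align 2) → ends 68
blocks at 68 (size 8, align 2) → ends 76
inode at 76 (size 4, align 2) → ends 80
size at 80 (size 2, align 2) → ends 82

80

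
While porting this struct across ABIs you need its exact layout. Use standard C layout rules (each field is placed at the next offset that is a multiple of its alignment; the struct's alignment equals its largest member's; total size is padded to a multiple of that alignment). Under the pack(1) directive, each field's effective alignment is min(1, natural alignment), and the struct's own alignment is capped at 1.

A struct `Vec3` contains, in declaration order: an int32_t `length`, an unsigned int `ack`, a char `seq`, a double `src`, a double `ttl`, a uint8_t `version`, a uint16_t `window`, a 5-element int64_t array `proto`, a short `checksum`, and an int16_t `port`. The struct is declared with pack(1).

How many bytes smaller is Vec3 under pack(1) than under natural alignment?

natural layout:
  0..4  length  (4B, 4-aligned)
  4..8  ack  (4B, 4-aligned)
  8..9  seq  (1B, 1-aligned)
  9..16  -- padding (7B)
  16..24  src  (8B, 8-aligned)
  24..32  ttl  (8B, 8-aligned)
  32..33  version  (1B, 1-aligned)
  33..34  -- padding (1B)
  34..36  window  (2B, 2-aligned)
  36..40  -- padding (4B)
  40..80  proto  (40B, 8-aligned)
  80..82  checksum  (2B, 2-aligned)
  82..84  port  (2B, 2-aligned)
  84..88  -- tail padding (4B)
  sizeof = 88, alignof = 8
packed(1) layout:
  0..4  length  (4B, 1-aligned)
  4..8  ack  (4B, 1-aligned)
  8..9  seq  (1B, 1-aligned)
  9..17  src  (8B, 1-aligned)
  17..25  ttl  (8B, 1-aligned)
  25..26  version  (1B, 1-aligned)
  26..28  window  (2B, 1-aligned)
  28..68  proto  (40B, 1-aligned)
  68..70  checksum  (2B, 1-aligned)
  70..72  port  (2B, 1-aligned)
  sizeof = 72, alignof = 1
88 − 72 = 16

16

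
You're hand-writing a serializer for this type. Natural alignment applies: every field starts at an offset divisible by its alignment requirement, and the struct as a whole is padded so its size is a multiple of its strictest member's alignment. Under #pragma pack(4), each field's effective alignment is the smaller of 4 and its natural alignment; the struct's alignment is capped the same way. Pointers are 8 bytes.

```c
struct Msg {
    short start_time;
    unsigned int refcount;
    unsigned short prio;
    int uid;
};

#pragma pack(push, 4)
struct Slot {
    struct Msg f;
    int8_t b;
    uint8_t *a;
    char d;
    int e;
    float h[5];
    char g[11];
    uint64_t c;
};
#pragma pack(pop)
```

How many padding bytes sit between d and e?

3

Msg: @0: start_time [2B, align 2] → 2; +2 pad (align 4); @4: refcount [4B, align 4] → 8; @8: prio [2B, align 2] → 10; +2 pad (align 4); @12: uid [4B, align 4] → 16; size 16, align 4
@0: f [16B, align 4] → 16
@16: b [1B, align 1] → 17
+3 pad (align 4)
@20: a [8B, align 4] → 28
@28: d [1B, align 1] → 29
+3 pad (align 4)
@32: e [4B, align 4] → 36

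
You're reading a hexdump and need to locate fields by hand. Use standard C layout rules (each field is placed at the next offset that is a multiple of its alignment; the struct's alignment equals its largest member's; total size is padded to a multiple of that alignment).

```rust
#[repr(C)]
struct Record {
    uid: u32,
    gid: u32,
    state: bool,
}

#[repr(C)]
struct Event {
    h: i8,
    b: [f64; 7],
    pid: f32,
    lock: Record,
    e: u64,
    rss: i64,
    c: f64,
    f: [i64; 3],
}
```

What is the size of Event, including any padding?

Record: 0..4  uid  (4B, 4-aligned); 4..8  gid  (4B, 4-aligned); 8..9  state  (1B, 1-aligned); 9..12  -- tail padding (3B); sizeof = 12, alignof = 4
0..1  h  (1B, 1-aligned)
1..8  -- padding (7B)
8..64  b  (56B, 8-aligned)
64..68  pid  (4B, 4-aligned)
68..80  lock  (12B, 4-aligned)
80..88  e  (8B, 8-aligned)
88..96  rss  (8B, 8-aligned)
96..104  c  (8B, 8-aligned)
104..128  f  (24B, 8-aligned)
sizeof = 128, alignof = 8

128 bytes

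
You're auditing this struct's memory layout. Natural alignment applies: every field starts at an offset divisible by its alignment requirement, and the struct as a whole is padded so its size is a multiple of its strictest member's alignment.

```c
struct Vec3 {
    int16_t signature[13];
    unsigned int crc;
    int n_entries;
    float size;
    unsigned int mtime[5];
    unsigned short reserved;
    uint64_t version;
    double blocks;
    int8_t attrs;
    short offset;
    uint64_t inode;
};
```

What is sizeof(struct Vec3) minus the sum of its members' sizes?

9

@0: signature [26B, align 2] → 26
+2 pad (align 4)
@28: crc [4B, align 4] → 32
@32: n_entries [4B, align 4] → 36
@36: size [4B, align 4] → 40
@40: mtime [20B, align 4] → 60
@60: reserved [2B, align 2] → 62
+2 pad (align 8)
@64: version [8B, align 8] → 72
@72: blocks [8B, align 8] → 80
@80: attrs [1B, align 1] → 81
+1 pad (align 2)
@82: offset [2B, align 2] → 84
+4 pad (align 8)
@88: inode [8B, align 8] → 96
size 96, align 8
data bytes 87, size 96 → padding 9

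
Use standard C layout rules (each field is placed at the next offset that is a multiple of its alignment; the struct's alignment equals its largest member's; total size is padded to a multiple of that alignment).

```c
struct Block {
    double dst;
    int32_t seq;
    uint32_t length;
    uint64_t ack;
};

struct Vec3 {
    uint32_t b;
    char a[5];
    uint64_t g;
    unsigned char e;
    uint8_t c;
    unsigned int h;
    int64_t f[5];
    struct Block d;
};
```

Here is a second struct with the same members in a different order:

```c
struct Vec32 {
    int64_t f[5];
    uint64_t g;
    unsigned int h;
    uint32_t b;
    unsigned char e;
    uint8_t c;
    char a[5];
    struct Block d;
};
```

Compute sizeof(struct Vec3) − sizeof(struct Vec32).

Block: @0: dst [8B, align 8] → 8; @8: seq [4B, align 4] → 12; @12: length [4B, align 4] → 16; @16: ack [8B, align 8] → 24; size 24, align 8
@0: b [4B, align 4] → 4
@4: a [5B, align 1] → 9
+7 pad (align 8)
@16: g [8B, align 8] → 24
@24: e [1B, align 1] → 25
@25: c [1B, align 1] → 26
+2 pad (align 4)
@28: h [4B, align 4] → 32
@32: f [40B, align 8] → 72
@72: d [24B, align 8] → 96
size 96, align 8
— Vec32 —
@0: f [40B, align 8] → 40
@40: g [8B, align 8] → 48
@48: h [4B, align 4] → 52
@52: b [4B, align 4] → 56
@56: e [1B, align 1] → 57
@57: c [1B, align 1] → 58
@58: a [5B, align 1] → 63
+1 pad (align 8)
@64: d [24B, align 8] → 88
size 88, align 8
96 − 88 = 8

8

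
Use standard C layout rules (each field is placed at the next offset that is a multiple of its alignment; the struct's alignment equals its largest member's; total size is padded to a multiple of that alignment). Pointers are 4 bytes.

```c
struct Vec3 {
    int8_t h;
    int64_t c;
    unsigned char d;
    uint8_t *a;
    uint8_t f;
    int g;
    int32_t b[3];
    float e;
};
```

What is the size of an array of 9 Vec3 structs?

432

0..1  h  (1B, 1-aligned)
1..8  -- padding (7B)
8..16  c  (8B, 8-aligned)
16..17  d  (1B, 1-aligned)
17..20  -- padding (3B)
20..24  a  (4B, 4-aligned)
24..25  f  (1B, 1-aligned)
25..28  -- padding (3B)
28..32  g  (4B, 4-aligned)
32..44  b  (12B, 4-aligned)
44..48  e  (4B, 4-aligned)
sizeof = 48, alignof = 8
array of 9: 9 × 48 = 432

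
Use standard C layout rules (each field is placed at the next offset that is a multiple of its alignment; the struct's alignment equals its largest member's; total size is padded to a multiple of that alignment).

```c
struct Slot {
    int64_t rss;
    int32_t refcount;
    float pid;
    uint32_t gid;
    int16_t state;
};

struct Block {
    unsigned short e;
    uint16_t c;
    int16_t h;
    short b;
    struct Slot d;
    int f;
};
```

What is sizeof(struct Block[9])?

Slot: rss at 0 (size 8, align 8) → ends 8; refcount at 8 (size 4, align 4) → ends 12; pid at 12 (size 4, align 4) → ends 16; gid at 16 (size 4, align 4) → ends 20; state at 20 (size 2, align 2) → ends 22; tail pad 2 to reach multiple of 8; total 24 bytes, alignment 8
e at 0 (size 2, align 2) → ends 2
c at 2 (size 2, align 2) → ends 4
h at 4 (size 2, align 2) → ends 6
b at 6 (size 2, align 2) → ends 8
d at 8 (size 24, align 8) → ends 32
f at 32 (size 4, align 4) → ends 36
tail pad 4 to reach multiple of 8
total 40 bytes, alignment 8
array of 9: 9 × 40 = 360

360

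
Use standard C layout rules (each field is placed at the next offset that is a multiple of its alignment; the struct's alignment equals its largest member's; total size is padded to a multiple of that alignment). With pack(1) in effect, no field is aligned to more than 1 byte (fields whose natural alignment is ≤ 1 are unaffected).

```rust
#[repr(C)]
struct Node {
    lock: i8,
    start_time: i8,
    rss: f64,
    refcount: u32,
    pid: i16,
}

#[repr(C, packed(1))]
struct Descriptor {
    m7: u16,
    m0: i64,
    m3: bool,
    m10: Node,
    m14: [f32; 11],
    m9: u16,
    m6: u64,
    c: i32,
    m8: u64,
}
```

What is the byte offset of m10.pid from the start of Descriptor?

31

Node: @0: lock [1B, align 1] → 1; @1: start_time [1B, align 1] → 2; +6 pad (align 8); @8: rss [8B, align 8] → 16; @16: refcount [4B, align 4] → 20; @20: pid [2B, align 2] → 22; +2 tail pad (align 8); size 24, align 8
@0: m7 [2B, align 1] → 2
@2: m0 [8B, align 1] → 10
@10: m3 [1B, align 1] → 11
@11: m10 [24B, align 1] → 35
within Node: pid at 20
11 + 20 = 31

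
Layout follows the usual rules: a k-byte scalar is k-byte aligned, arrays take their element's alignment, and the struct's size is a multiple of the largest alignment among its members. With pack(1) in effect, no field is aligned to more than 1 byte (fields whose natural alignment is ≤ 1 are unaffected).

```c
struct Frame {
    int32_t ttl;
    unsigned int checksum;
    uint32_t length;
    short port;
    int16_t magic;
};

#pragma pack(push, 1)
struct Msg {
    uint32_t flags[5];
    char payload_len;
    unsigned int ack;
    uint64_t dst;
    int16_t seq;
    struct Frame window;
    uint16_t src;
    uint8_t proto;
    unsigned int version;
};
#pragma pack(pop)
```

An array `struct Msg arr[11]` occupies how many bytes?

Frame: @0: ttl [4B, align 4] → 4; @4: checksum [4B, align 4] → 8; @8: length [4B, align 4] → 12; @12: port [2B, align 2] → 14; @14: magic [2B, align 2] → 16; size 16, align 4
@0: flags [20B, align 1] → 20
@20: payload_len [1B, align 1] → 21
@21: ack [4B, align 1] → 25
@25: dst [8B, align 1] → 33
@33: seq [2B, align 1] → 35
@35: window [16B, align 1] → 51
@51: src [2B, align 1] → 53
@53: proto [1B, align 1] → 54
@54: version [4B, align 1] → 58
size 58, align 1
array of 11: 11 × 58 = 638

638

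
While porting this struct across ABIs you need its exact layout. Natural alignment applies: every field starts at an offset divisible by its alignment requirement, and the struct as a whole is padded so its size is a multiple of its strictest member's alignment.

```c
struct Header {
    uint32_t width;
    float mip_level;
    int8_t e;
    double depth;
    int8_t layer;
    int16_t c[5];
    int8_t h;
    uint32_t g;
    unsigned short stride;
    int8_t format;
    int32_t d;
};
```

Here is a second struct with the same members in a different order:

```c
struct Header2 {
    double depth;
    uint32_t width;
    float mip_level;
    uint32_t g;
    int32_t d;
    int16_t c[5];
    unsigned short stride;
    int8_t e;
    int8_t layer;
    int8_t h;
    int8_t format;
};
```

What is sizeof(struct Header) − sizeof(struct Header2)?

@0: width [4B, align 4] → 4
@4: mip_level [4B, align 4] → 8
@8: e [1B, align 1] → 9
+7 pad (align 8)
@16: depth [8B, align 8] → 24
@24: layer [1B, align 1] → 25
+1 pad (align 2)
@26: c [10B, align 2] → 36
@36: h [1B, align 1] → 37
+3 pad (align 4)
@40: g [4B, align 4] → 44
@44: stride [2B, align 2] → 46
@46: format [1B, align 1] → 47
+1 pad (align 4)
@48: d [4B, align 4] → 52
+4 tail pad (align 8)
size 56, align 8
— Header2 —
@0: depth [8B, align 8] → 8
@8: width [4B, align 4] → 12
@12: mip_level [4B, align 4] → 16
@16: g [4B, align 4] → 20
@20: d [4B, align 4] → 24
@24: c [10B, align 2] → 34
@34: stride [2B, align 2] → 36
@36: e [1B, align 1] → 37
@37: layer [1B, align 1] → 38
@38: h [1B, align 1] → 39
@39: format [1B, align 1] → 40
size 40, align 8
56 − 40 = 16

16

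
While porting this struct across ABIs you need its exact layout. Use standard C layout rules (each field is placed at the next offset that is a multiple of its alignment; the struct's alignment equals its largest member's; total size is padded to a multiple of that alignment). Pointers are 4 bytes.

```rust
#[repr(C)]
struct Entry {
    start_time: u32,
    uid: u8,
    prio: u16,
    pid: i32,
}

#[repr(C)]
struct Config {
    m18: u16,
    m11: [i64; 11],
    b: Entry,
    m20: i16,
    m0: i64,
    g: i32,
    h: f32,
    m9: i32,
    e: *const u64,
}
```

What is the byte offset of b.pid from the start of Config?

Entry: @0: start_time [4B, align 4] → 4; @4: uid [1B, align 1] → 5; +1 pad (align 2); @6: prio [2B, align 2] → 8; @8: pid [4B, align 4] → 12; size 12, align 4
@0: m18 [2B, align 2] → 2
+6 pad (align 8)
@8: m11 [88B, align 8] → 96
@96: b [12B, align 4] → 108
within Entry: pid at 8
96 + 8 = 104

104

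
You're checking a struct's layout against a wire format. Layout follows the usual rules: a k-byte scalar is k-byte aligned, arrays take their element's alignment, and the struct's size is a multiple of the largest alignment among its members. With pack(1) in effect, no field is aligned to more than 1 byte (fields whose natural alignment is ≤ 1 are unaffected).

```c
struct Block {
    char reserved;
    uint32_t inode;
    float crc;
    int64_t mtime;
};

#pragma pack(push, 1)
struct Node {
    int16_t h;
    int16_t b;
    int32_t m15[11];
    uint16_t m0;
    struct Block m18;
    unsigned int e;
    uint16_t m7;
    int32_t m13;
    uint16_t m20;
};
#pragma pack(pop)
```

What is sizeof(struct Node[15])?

1290

Block: reserved at 0 (size 1, align 1) → ends 1; pad 3 to align 4 for inode; inode at 4 (size 4, align 4) → ends 8; crc at 8 (size 4, align 4) → ends 12; pad 4 to align 8 for mtime; mtime at 16 (size 8, align 8) → ends 24; total 24 bytes, alignment 8
h at 0 (size 2, align 1) → ends 2
b at 2 (size 2, align 1) → ends 4
m15 at 4 (size 44, align 1) → ends 48
m0 at 48 (size 2, align 1) → ends 50
m18 at 50 (size 24, align 1) → ends 74
e at 74 (size 4, align 1) → ends 78
m7 at 78 (size 2, align 1) → ends 80
m13 at 80 (size 4, align 1) → ends 84
m20 at 84 (size 2, align 1) → ends 86
total 86 bytes, alignment 1
array of 15: 15 × 86 = 1290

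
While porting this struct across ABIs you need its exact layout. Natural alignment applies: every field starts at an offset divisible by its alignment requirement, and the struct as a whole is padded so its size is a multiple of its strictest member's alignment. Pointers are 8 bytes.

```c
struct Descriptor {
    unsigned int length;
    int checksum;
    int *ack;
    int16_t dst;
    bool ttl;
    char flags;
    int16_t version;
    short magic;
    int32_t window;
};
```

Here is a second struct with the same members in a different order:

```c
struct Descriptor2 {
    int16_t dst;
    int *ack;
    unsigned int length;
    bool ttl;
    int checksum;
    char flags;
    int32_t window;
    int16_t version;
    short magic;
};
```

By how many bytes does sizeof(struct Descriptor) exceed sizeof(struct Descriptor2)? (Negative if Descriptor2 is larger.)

-8

0..4  length  (4B, 4-aligned)
4..8  checksum  (4B, 4-aligned)
8..16  ack  (8B, 8-aligned)
16..18  dst  (2B, 2-aligned)
18..19  ttl  (1B, 1-aligned)
19..20  flags  (1B, 1-aligned)
20..22  version  (2B, 2-aligned)
22..24  magic  (2B, 2-aligned)
24..28  window  (4B, 4-aligned)
28..32  -- tail padding (4B)
sizeof = 32, alignof = 8
— Descriptor2 —
0..2  dst  (2B, 2-aligned)
2..8  -- padding (6B)
8..16  ack  (8B, 8-aligned)
16..20  length  (4B, 4-aligned)
20..21  ttl  (1B, 1-aligned)
21..24  -- padding (3B)
24..28  checksum  (4B, 4-aligned)
28..29  flags  (1B, 1-aligned)
29..32  -- padding (3B)
32..36  window  (4B, 4-aligned)
36..38  version  (2B, 2-aligned)
38..40  magic  (2B, 2-aligned)
sizeof = 40, alignof = 8
32 − 40 = -8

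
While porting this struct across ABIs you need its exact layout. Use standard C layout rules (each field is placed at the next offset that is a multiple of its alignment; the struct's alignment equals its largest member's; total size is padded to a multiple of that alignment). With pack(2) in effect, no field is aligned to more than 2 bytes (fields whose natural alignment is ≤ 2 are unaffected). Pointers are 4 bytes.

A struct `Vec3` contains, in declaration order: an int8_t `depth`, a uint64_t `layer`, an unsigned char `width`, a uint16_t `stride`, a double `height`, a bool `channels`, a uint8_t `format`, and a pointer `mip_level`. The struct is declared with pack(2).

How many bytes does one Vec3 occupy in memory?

28

@0: depth [1B, align 1] → 1
+1 pad (align 2)
@2: layer [8B, align 2] → 10
@10: width [1B, align 1] → 11
+1 pad (align 2)
@12: stride [2B, align 2] → 14
@14: height [8B, align 2] → 22
@22: channels [1B, align 1] → 23
@23: format [1B, align 1] → 24
@24: mip_level [4B, align 2] → 28
size 28, align 2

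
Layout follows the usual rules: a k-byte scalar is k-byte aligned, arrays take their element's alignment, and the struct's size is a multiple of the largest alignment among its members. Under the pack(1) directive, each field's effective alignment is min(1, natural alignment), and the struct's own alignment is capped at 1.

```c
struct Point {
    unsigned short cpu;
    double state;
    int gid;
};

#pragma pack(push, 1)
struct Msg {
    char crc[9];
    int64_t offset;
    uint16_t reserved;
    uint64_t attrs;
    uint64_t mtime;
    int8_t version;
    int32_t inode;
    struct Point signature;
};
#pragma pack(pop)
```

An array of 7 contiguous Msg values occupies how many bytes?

Point: 0..2  cpu  (2B, 2-aligned); 2..8  -- padding (6B); 8..16  state  (8B, 8-aligned); 16..20  gid  (4B, 4-aligned); 20..24  -- tail padding (4B); sizeof = 24, alignof = 8
0..9  crc  (9B, 1-aligned)
9..17  offset  (8B, 1-aligned)
17..19  reserved  (2B, 1-aligned)
19..27  attrs  (8B, 1-aligned)
27..35  mtime  (8B, 1-aligned)
35..36  version  (1B, 1-aligned)
36..40  inode  (4B, 1-aligned)
40..64  signature  (24B, 1-aligned)
sizeof = 64, alignof = 1
array of 7: 7 × 64 = 448

448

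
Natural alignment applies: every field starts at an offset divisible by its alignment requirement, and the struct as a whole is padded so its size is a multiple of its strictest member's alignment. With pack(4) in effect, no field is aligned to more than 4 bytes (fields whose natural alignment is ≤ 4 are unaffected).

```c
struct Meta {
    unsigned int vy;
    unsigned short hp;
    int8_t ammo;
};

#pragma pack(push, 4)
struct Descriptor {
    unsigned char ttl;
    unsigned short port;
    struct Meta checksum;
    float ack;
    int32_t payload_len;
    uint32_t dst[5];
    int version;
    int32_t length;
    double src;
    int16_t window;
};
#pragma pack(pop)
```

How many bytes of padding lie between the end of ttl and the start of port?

Meta: 0..4  vy  (4B, 4-aligned); 4..6  hp  (2B, 2-aligned); 6..7  ammo  (1B, 1-aligned); 7..8  -- tail padding (1B); sizeof = 8, alignof = 4
0..1  ttl  (1B, 1-aligned)
1..2  -- padding (1B)
2..4  port  (2B, 2-aligned)

1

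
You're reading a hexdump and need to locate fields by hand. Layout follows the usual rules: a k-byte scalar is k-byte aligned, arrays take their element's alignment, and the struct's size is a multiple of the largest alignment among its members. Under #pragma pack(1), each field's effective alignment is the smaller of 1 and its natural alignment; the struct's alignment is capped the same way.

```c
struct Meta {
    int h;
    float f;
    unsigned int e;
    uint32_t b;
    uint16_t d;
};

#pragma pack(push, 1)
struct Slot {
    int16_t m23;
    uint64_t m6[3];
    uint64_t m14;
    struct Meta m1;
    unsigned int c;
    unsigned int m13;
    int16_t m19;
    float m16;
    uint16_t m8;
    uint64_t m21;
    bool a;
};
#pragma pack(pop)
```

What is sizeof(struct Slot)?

79

Meta: @0: h [4B, align 4] → 4; @4: f [4B, align 4] → 8; @8: e [4B, align 4] → 12; @12: b [4B, align 4] → 16; @16: d [2B, align 2] → 18; +2 tail pad (align 4); size 20, align 4
@0: m23 [2B, align 1] → 2
@2: m6 [24B, align 1] → 26
@26: m14 [8B, align 1] → 34
@34: m1 [20B, align 1] → 54
@54: c [4B, align 1] → 58
@58: m13 [4B, align 1] → 62
@62: m19 [2B, align 1] → 64
@64: m16 [4B, align 1] → 68
@68: m8 [2B, align 1] → 70
@70: m21 [8B, align 1] → 78
@78: a [1B, align 1] → 79
size 79, align 1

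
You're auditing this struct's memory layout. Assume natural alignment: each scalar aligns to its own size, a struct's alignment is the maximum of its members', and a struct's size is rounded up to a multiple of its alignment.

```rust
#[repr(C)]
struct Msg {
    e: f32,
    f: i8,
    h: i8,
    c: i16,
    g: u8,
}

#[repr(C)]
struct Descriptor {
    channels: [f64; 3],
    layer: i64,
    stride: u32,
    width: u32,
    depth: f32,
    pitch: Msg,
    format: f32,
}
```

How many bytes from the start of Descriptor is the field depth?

Msg: @0: e [4B, align 4] → 4; @4: f [1B, align 1] → 5; @5: h [1B, align 1] → 6; @6: c [2B, align 2] → 8; @8: g [1B, align 1] → 9; +3 tail pad (align 4); size 12, align 4
@0: channels [24B, align 8] → 24
@24: layer [8B, align 8] → 32
@32: stride [4B, align 4] → 36
@36: width [4B, align 4] → 40
@40: depth [4B, align 4] → 44

40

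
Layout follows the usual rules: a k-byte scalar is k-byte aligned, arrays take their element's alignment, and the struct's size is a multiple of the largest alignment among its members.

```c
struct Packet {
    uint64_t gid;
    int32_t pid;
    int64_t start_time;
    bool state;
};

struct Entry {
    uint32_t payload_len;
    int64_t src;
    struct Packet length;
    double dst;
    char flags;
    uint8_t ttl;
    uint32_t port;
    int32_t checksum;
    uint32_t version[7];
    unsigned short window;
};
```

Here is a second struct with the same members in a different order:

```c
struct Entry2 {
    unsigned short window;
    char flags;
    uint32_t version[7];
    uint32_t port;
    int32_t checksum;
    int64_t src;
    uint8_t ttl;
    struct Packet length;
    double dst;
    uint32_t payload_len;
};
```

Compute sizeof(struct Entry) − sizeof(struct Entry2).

Packet: 0..8  gid  (8B, 8-aligned); 8..12  pid  (4B, 4-aligned); 12..16  -- padding (4B); 16..24  start_time  (8B, 8-aligned); 24..25  state  (1B, 1-aligned); 25..32  -- tail padding (7B); sizeof = 32, alignof = 8
0..4  payload_len  (4B, 4-aligned)
4..8  -- padding (4B)
8..16  src  (8B, 8-aligned)
16..48  length  (32B, 8-aligned)
48..56  dst  (8B, 8-aligned)
56..57  flags  (1B, 1-aligned)
57..58  ttl  (1B, 1-aligned)
58..60  -- padding (2B)
60..64  port  (4B, 4-aligned)
64..68  checksum  (4B, 4-aligned)
68..96  version  (28B, 4-aligned)
96..98  window  (2B, 2-aligned)
98..104  -- tail padding (6B)
sizeof = 104, alignof = 8
— Entry2 —
0..2  window  (2B, 2-aligned)
2..3  flags  (1B, 1-aligned)
3..4  -- padding (1B)
4..32  version  (28B, 4-aligned)
32..36  port  (4B, 4-aligned)
36..40  checksum  (4B, 4-aligned)
40..48  src  (8B, 8-aligned)
48..49  ttl  (1B, 1-aligned)
49..56  -- padding (7B)
56..88  length  (32B, 8-aligned)
88..96  dst  (8B, 8-aligned)
96..100  payload_len  (4B, 4-aligned)
100..104  -- tail padding (4B)
sizeof = 104, alignof = 8
104 − 104 = 0

0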